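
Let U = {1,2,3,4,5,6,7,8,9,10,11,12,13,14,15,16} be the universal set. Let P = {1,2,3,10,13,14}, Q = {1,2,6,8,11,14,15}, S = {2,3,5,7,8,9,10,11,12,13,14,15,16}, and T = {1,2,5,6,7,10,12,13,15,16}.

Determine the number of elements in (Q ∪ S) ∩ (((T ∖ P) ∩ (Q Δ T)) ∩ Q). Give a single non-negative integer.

Q ∪ S = {1,2,3,5,6,7,8,9,10,11,12,13,14,15,16}
T ∖ P = {5,6,7,12,15,16}
Q Δ T = {5,7,8,10,11,12,13,14,16}
(T ∖ P) ∩ (Q Δ T) = {5,7,12,16}
((T ∖ P) ∩ (Q Δ T)) ∩ Q = {}
(Q ∪ S) ∩ (((T ∖ P) ∩ (Q Δ T)) ∩ Q) = {}
|(Q ∪ S) ∩ (((T ∖ P) ∩ (Q Δ T)) ∩ Q)| = 0

0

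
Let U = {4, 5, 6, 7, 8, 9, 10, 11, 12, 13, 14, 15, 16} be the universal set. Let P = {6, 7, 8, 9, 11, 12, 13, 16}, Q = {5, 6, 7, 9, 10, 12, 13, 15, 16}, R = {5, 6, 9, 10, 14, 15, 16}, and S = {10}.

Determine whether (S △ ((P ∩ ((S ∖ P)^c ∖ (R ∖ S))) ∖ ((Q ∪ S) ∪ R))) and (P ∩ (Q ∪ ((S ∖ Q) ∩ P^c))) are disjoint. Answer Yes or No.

Yes

S ∖ P = {10}
(S ∖ P)^c = {4, 5, 6, 7, 8, 9, 11, 12, 13, 14, 15, 16}
R ∖ S = {5, 6, 9, 14, 15, 16}
(S ∖ P)^c ∖ (R ∖ S) = {4, 7, 8, 11, 12, 13}
P ∩ ((S ∖ P)^c ∖ (R ∖ S)) = {7, 8, 11, 12, 13}
Q ∪ S = {5, 6, 7, 9, 10, 12, 13, 15, 16}
(Q ∪ S) ∪ R = {5, 6, 7, 9, 10, 12, 13, 14, 15, 16}
(P ∩ ((S ∖ P)^c ∖ (R ∖ S))) ∖ ((Q ∪ S) ∪ R) = {8, 11}
S △ ((P ∩ ((S ∖ P)^c ∖ (R ∖ S))) ∖ ((Q ∪ S) ∪ R)) = {8, 10, 11}
S ∖ Q = {}
P^c = {4, 5, 10, 14, 15}
(S ∖ Q) ∩ P^c = {}
Q ∪ ((S ∖ Q) ∩ P^c) = {5, 6, 7, 9, 10, 12, 13, 15, 16}
P ∩ (Q ∪ ((S ∖ Q) ∩ P^c)) = {6, 7, 9, 12, 13, 16}
{8, 10, 11} and {6, 7, 9, 12, 13, 16} share no elements.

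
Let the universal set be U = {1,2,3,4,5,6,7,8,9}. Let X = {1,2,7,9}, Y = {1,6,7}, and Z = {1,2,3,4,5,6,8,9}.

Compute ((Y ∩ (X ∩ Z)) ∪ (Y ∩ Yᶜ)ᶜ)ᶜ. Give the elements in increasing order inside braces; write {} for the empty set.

X ∩ Z = {1,2,9}
Y ∩ (X ∩ Z) = {1}
Yᶜ = {2,3,4,5,8,9}
Y ∩ Yᶜ = {}
(Y ∩ Yᶜ)ᶜ = {1,2,3,4,5,6,7,8,9}
(Y ∩ (X ∩ Z)) ∪ (Y ∩ Yᶜ)ᶜ = {1,2,3,4,5,6,7,8,9}
((Y ∩ (X ∩ Z)) ∪ (Y ∩ Yᶜ)ᶜ)ᶜ = {}

{}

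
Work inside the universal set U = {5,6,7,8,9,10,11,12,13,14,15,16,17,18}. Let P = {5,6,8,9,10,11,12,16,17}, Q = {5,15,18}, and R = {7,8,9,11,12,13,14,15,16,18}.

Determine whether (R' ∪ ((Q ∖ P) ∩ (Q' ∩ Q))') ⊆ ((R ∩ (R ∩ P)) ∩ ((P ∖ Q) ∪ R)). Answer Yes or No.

R' = {5,6,10,17}
Q ∖ P = {15,18}
Q' = {6,7,8,9,10,11,12,13,14,16,17}
Q' ∩ Q = {}
(Q ∖ P) ∩ (Q' ∩ Q) = {}
((Q ∖ P) ∩ (Q' ∩ Q))' = {5,6,7,8,9,10,11,12,13,14,15,16,17,18}
R' ∪ ((Q ∖ P) ∩ (Q' ∩ Q))' = {5,6,7,8,9,10,11,12,13,14,15,16,17,18}
R ∩ P = {8,9,11,12,16}
R ∩ (R ∩ P) = {8,9,11,12,16}
P ∖ Q = {6,8,9,10,11,12,16,17}
(P ∖ Q) ∪ R = {6,7,8,9,10,11,12,13,14,15,16,17,18}
(R ∩ (R ∩ P)) ∩ ((P ∖ Q) ∪ R) = {8,9,11,12,16}
5 ∈ R' ∪ ((Q ∖ P) ∩ (Q' ∩ Q))' but 5 ∉ (R ∩ (R ∩ P)) ∩ ((P ∖ Q) ∪ R), so the inclusion fails.

No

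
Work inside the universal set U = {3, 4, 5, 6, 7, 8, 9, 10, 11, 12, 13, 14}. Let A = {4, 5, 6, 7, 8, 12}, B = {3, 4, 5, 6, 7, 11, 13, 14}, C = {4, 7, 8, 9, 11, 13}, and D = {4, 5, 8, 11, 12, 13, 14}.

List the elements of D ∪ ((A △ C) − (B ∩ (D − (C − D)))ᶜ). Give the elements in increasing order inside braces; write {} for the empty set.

{4, 5, 8, 11, 12, 13, 14}

A △ C = {5, 6, 9, 11, 12, 13}
C − D = {7, 9}
D − (C − D) = {4, 5, 8, 11, 12, 13, 14}
B ∩ (D − (C − D)) = {4, 5, 11, 13, 14}
(B ∩ (D − (C − D)))ᶜ = {3, 6, 7, 8, 9, 10, 12}
(A △ C) − (B ∩ (D − (C − D)))ᶜ = {5, 11, 13}
D ∪ ((A △ C) − (B ∩ (D − (C − D)))ᶜ) = {4, 5, 8, 11, 12, 13, 14}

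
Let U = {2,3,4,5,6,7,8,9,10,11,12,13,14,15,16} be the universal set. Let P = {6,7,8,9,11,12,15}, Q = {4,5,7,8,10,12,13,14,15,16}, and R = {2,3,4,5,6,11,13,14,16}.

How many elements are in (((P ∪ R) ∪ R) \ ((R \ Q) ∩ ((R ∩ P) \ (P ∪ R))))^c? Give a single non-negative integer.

1

P ∪ R = {2,3,4,5,6,7,8,9,11,12,13,14,15,16}
(P ∪ R) ∪ R = {2,3,4,5,6,7,8,9,11,12,13,14,15,16}
R \ Q = {2,3,6,11}
R ∩ P = {6,11}
(R ∩ P) \ (P ∪ R) = {}
(R \ Q) ∩ ((R ∩ P) \ (P ∪ R)) = {}
((P ∪ R) ∪ R) \ ((R \ Q) ∩ ((R ∩ P) \ (P ∪ R))) = {2,3,4,5,6,7,8,9,11,12,13,14,15,16}
(((P ∪ R) ∪ R) \ ((R \ Q) ∩ ((R ∩ P) \ (P ∪ R))))^c = {10}
|(((P ∪ R) ∪ R) \ ((R \ Q) ∩ ((R ∩ P) \ (P ∪ R))))^c| = 1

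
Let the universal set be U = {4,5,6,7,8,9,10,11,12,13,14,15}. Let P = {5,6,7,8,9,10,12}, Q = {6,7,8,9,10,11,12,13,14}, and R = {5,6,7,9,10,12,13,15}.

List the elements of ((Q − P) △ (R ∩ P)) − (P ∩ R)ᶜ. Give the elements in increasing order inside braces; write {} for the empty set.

{5,6,7,9,10,12}

Q − P = {11,13,14}
R ∩ P = {5,6,7,9,10,12}
(Q − P) △ (R ∩ P) = {5,6,7,9,10,11,12,13,14}
P ∩ R = {5,6,7,9,10,12}
(P ∩ R)ᶜ = {4,8,11,13,14,15}
((Q − P) △ (R ∩ P)) − (P ∩ R)ᶜ = {5,6,7,9,10,12}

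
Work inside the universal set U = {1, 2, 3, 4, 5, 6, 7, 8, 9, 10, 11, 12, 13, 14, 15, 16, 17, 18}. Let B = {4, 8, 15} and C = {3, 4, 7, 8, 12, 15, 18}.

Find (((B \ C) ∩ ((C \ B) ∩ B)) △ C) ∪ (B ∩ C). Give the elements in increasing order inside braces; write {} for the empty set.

{3, 4, 7, 8, 12, 15, 18}

B \ C = {}
C \ B = {3, 7, 12, 18}
(C \ B) ∩ B = {}
(B \ C) ∩ ((C \ B) ∩ B) = {}
((B \ C) ∩ ((C \ B) ∩ B)) △ C = {3, 4, 7, 8, 12, 15, 18}
B ∩ C = {4, 8, 15}
(((B \ C) ∩ ((C \ B) ∩ B)) △ C) ∪ (B ∩ C) = {3, 4, 7, 8, 12, 15, 18}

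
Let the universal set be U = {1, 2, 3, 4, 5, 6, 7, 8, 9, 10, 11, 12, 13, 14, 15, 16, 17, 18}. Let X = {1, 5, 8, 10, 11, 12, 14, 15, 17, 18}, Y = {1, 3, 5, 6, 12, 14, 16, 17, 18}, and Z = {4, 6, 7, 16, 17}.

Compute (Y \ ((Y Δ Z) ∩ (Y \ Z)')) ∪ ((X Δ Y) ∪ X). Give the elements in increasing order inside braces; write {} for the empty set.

Y Δ Z = {1, 3, 4, 5, 7, 12, 14, 18}
Y \ Z = {1, 3, 5, 12, 14, 18}
(Y \ Z)' = {2, 4, 6, 7, 8, 9, 10, 11, 13, 15, 16, 17}
(Y Δ Z) ∩ (Y \ Z)' = {4, 7}
Y \ ((Y Δ Z) ∩ (Y \ Z)') = {1, 3, 5, 6, 12, 14, 16, 17, 18}
X Δ Y = {3, 6, 8, 10, 11, 15, 16}
(X Δ Y) ∪ X = {1, 3, 5, 6, 8, 10, 11, 12, 14, 15, 16, 17, 18}
(Y \ ((Y Δ Z) ∩ (Y \ Z)')) ∪ ((X Δ Y) ∪ X) = {1, 3, 5, 6, 8, 10, 11, 12, 14, 15, 16, 17, 18}

{1, 3, 5, 6, 8, 10, 11, 12, 14, 15, 16, 17, 18}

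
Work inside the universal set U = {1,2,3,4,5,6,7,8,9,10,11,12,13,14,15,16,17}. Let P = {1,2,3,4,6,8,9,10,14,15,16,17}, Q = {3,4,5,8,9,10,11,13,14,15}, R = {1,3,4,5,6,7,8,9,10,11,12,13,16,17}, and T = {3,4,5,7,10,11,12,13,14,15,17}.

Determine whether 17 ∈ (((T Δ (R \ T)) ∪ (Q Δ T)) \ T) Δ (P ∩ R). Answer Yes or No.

17 ∈ R and 17 ∈ T, so 17 ∉ R \ T
17 ∈ T and 17 ∉ (R \ T), so 17 ∈ T Δ (R \ T)
17 ∉ Q and 17 ∈ T, so 17 ∈ Q Δ T
17 ∈ (T Δ (R \ T)) and 17 ∈ (Q Δ T), so 17 ∈ (T Δ (R \ T)) ∪ (Q Δ T)
17 ∈ ((T Δ (R \ T)) ∪ (Q Δ T)) and 17 ∈ T, so 17 ∉ ((T Δ (R \ T)) ∪ (Q Δ T)) \ T
17 ∈ P and 17 ∈ R, so 17 ∈ P ∩ R
17 ∉ (((T Δ (R \ T)) ∪ (Q Δ T)) \ T) and 17 ∈ (P ∩ R), so 17 ∈ (((T Δ (R \ T)) ∪ (Q Δ T)) \ T) Δ (P ∩ R)

Yes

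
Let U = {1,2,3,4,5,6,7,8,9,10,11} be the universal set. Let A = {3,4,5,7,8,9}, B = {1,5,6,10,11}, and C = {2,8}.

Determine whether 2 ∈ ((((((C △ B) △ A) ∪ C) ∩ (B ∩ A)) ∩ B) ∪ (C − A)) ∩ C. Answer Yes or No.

2 ∈ C and 2 ∉ B, so 2 ∈ C △ B
2 ∈ (C △ B) and 2 ∉ A, so 2 ∈ (C △ B) △ A
2 ∈ ((C △ B) △ A) and 2 ∈ C, so 2 ∈ ((C △ B) △ A) ∪ C
2 ∉ B and 2 ∉ A, so 2 ∉ B ∩ A
2 ∈ (((C △ B) △ A) ∪ C) and 2 ∉ (B ∩ A), so 2 ∉ (((C △ B) △ A) ∪ C) ∩ (B ∩ A)
2 ∉ ((((C △ B) △ A) ∪ C) ∩ (B ∩ A)) and 2 ∉ B, so 2 ∉ ((((C △ B) △ A) ∪ C) ∩ (B ∩ A)) ∩ B
2 ∈ C and 2 ∉ A, so 2 ∈ C − A
2 ∉ (((((C △ B) △ A) ∪ C) ∩ (B ∩ A)) ∩ B) and 2 ∈ (C − A), so 2 ∈ (((((C △ B) △ A) ∪ C) ∩ (B ∩ A)) ∩ B) ∪ (C − A)
2 ∈ ((((((C △ B) △ A) ∪ C) ∩ (B ∩ A)) ∩ B) ∪ (C − A)) and 2 ∈ C, so 2 ∈ ((((((C △ B) △ A) ∪ C) ∩ (B ∩ A)) ∩ B) ∪ (C − A)) ∩ C

Yes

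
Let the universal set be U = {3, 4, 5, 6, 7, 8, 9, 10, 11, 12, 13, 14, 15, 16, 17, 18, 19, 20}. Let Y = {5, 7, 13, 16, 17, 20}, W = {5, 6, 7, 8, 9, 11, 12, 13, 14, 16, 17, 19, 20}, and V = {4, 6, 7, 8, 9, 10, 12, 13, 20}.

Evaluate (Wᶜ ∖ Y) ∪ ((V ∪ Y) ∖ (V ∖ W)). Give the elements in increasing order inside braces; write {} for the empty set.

{3, 4, 5, 6, 7, 8, 9, 10, 12, 13, 15, 16, 17, 18, 20}

Wᶜ = {3, 4, 10, 15, 18}
Wᶜ ∖ Y = {3, 4, 10, 15, 18}
V ∪ Y = {4, 5, 6, 7, 8, 9, 10, 12, 13, 16, 17, 20}
V ∖ W = {4, 10}
(V ∪ Y) ∖ (V ∖ W) = {5, 6, 7, 8, 9, 12, 13, 16, 17, 20}
(Wᶜ ∖ Y) ∪ ((V ∪ Y) ∖ (V ∖ W)) = {3, 4, 5, 6, 7, 8, 9, 10, 12, 13, 15, 16, 17, 18, 20}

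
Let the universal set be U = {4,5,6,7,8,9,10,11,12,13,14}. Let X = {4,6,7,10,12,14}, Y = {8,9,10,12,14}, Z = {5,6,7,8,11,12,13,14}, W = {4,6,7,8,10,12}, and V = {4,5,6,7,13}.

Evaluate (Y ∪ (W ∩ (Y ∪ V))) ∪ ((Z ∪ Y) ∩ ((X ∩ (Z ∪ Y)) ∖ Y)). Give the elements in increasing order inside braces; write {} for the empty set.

Y ∪ V = {4,5,6,7,8,9,10,12,13,14}
W ∩ (Y ∪ V) = {4,6,7,8,10,12}
Y ∪ (W ∩ (Y ∪ V)) = {4,6,7,8,9,10,12,14}
Z ∪ Y = {5,6,7,8,9,10,11,12,13,14}
X ∩ (Z ∪ Y) = {6,7,10,12,14}
(X ∩ (Z ∪ Y)) ∖ Y = {6,7}
(Z ∪ Y) ∩ ((X ∩ (Z ∪ Y)) ∖ Y) = {6,7}
(Y ∪ (W ∩ (Y ∪ V))) ∪ ((Z ∪ Y) ∩ ((X ∩ (Z ∪ Y)) ∖ Y)) = {4,6,7,8,9,10,12,14}

{4,6,7,8,9,10,12,14}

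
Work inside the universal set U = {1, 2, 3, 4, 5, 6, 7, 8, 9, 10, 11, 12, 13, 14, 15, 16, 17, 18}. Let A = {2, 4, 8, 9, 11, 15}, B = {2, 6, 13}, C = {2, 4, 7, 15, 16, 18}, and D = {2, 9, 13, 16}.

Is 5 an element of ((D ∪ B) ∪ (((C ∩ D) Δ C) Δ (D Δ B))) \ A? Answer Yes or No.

5 ∉ D and 5 ∉ B, so 5 ∉ D ∪ B
5 ∉ C and 5 ∉ D, so 5 ∉ C ∩ D
5 ∉ (C ∩ D) and 5 ∉ C, so 5 ∉ (C ∩ D) Δ C
5 ∉ D and 5 ∉ B, so 5 ∉ D Δ B
5 ∉ ((C ∩ D) Δ C) and 5 ∉ (D Δ B), so 5 ∉ ((C ∩ D) Δ C) Δ (D Δ B)
5 ∉ (D ∪ B) and 5 ∉ (((C ∩ D) Δ C) Δ (D Δ B)), so 5 ∉ (D ∪ B) ∪ (((C ∩ D) Δ C) Δ (D Δ B))
5 ∉ ((D ∪ B) ∪ (((C ∩ D) Δ C) Δ (D Δ B))) and 5 ∉ A, so 5 ∉ ((D ∪ B) ∪ (((C ∩ D) Δ C) Δ (D Δ B))) \ A

No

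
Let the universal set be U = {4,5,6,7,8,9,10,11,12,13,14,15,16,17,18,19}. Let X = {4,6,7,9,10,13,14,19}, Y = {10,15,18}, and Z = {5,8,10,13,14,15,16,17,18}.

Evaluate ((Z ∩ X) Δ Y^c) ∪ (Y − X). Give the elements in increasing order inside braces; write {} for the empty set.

Z ∩ X = {10,13,14}
Y^c = {4,5,6,7,8,9,11,12,13,14,16,17,19}
(Z ∩ X) Δ Y^c = {4,5,6,7,8,9,10,11,12,16,17,19}
Y − X = {15,18}
((Z ∩ X) Δ Y^c) ∪ (Y − X) = {4,5,6,7,8,9,10,11,12,15,16,17,18,19}

{4,5,6,7,8,9,10,11,12,15,16,17,18,19}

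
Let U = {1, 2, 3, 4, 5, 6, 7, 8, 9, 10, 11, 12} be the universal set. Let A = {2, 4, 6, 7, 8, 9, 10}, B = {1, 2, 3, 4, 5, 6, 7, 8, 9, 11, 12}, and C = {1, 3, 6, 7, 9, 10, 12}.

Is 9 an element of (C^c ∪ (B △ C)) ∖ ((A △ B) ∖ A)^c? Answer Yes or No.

9 ∈ C, so 9 ∉ C^c
9 ∈ B and 9 ∈ C, so 9 ∉ B △ C
9 ∉ C^c and 9 ∉ (B △ C), so 9 ∉ C^c ∪ (B △ C)
9 ∈ A and 9 ∈ B, so 9 ∉ A △ B
9 ∉ (A △ B) and 9 ∈ A, so 9 ∉ (A △ B) ∖ A
9 ∈ ((A △ B) ∖ A)^c since 9 ∉ ((A △ B) ∖ A)
9 ∉ (C^c ∪ (B △ C)) and 9 ∈ ((A △ B) ∖ A)^c, so 9 ∉ (C^c ∪ (B △ C)) ∖ ((A △ B) ∖ A)^c

No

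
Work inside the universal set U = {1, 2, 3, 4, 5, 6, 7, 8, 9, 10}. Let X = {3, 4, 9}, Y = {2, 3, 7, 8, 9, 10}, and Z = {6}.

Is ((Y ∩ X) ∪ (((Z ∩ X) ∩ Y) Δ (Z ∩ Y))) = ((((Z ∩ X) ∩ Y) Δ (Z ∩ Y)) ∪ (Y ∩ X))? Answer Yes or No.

Yes

Y ∩ X = {3, 9}
Z ∩ X = {}
(Z ∩ X) ∩ Y = {}
Z ∩ Y = {}
((Z ∩ X) ∩ Y) Δ (Z ∩ Y) = {}
(Y ∩ X) ∪ (((Z ∩ X) ∩ Y) Δ (Z ∩ Y)) = {3, 9}
(((Z ∩ X) ∩ Y) Δ (Z ∩ Y)) ∪ (Y ∩ X) = {3, 9}
Both equal {3, 9}, so (Y ∩ X) ∪ (((Z ∩ X) ∩ Y) Δ (Z ∩ Y)) = (((Z ∩ X) ∩ Y) Δ (Z ∩ Y)) ∪ (Y ∩ X).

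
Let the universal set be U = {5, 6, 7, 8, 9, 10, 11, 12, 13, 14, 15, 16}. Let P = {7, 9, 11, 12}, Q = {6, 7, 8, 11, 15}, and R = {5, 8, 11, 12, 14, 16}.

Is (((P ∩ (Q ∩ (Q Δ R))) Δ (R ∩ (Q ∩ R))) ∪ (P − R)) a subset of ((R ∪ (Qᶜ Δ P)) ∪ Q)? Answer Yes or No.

Q Δ R = {5, 6, 7, 12, 14, 15, 16}
Q ∩ (Q Δ R) = {6, 7, 15}
P ∩ (Q ∩ (Q Δ R)) = {7}
Q ∩ R = {8, 11}
R ∩ (Q ∩ R) = {8, 11}
(P ∩ (Q ∩ (Q Δ R))) Δ (R ∩ (Q ∩ R)) = {7, 8, 11}
P − R = {7, 9}
((P ∩ (Q ∩ (Q Δ R))) Δ (R ∩ (Q ∩ R))) ∪ (P − R) = {7, 8, 9, 11}
Qᶜ = {5, 9, 10, 12, 13, 14, 16}
Qᶜ Δ P = {5, 7, 10, 11, 13, 14, 16}
R ∪ (Qᶜ Δ P) = {5, 7, 8, 10, 11, 12, 13, 14, 16}
(R ∪ (Qᶜ Δ P)) ∪ Q = {5, 6, 7, 8, 10, 11, 12, 13, 14, 15, 16}
9 ∈ ((P ∩ (Q ∩ (Q Δ R))) Δ (R ∩ (Q ∩ R))) ∪ (P − R) but 9 ∉ (R ∪ (Qᶜ Δ P)) ∪ Q, so the inclusion fails.

No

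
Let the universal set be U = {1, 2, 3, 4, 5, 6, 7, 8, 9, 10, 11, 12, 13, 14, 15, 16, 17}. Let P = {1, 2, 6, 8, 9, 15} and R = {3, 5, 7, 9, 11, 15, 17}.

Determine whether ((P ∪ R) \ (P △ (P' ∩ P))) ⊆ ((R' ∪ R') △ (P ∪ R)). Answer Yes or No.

Yes

P ∪ R = {1, 2, 3, 5, 6, 7, 8, 9, 11, 15, 17}
P' = {3, 4, 5, 7, 10, 11, 12, 13, 14, 16, 17}
P' ∩ P = {}
P △ (P' ∩ P) = {1, 2, 6, 8, 9, 15}
(P ∪ R) \ (P △ (P' ∩ P)) = {3, 5, 7, 11, 17}
R' = {1, 2, 4, 6, 8, 10, 12, 13, 14, 16}
R' ∪ R' = {1, 2, 4, 6, 8, 10, 12, 13, 14, 16}
(R' ∪ R') △ (P ∪ R) = {3, 4, 5, 7, 9, 10, 11, 12, 13, 14, 15, 16, 17}
Every element of {3, 5, 7, 11, 17} is in {3, 4, 5, 7, 9, 10, 11, 12, 13, 14, 15, 16, 17}, so (P ∪ R) \ (P △ (P' ∩ P)) ⊆ (R' ∪ R') △ (P ∪ R).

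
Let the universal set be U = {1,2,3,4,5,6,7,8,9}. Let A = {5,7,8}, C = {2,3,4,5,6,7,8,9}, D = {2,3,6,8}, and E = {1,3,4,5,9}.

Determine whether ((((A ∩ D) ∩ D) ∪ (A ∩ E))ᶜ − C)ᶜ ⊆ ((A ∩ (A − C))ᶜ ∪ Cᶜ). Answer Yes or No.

Yes

A ∩ D = {8}
(A ∩ D) ∩ D = {8}
A ∩ E = {5}
((A ∩ D) ∩ D) ∪ (A ∩ E) = {5,8}
(((A ∩ D) ∩ D) ∪ (A ∩ E))ᶜ = {1,2,3,4,6,7,9}
(((A ∩ D) ∩ D) ∪ (A ∩ E))ᶜ − C = {1}
((((A ∩ D) ∩ D) ∪ (A ∩ E))ᶜ − C)ᶜ = {2,3,4,5,6,7,8,9}
A − C = {}
A ∩ (A − C) = {}
(A ∩ (A − C))ᶜ = {1,2,3,4,5,6,7,8,9}
Cᶜ = {1}
(A ∩ (A − C))ᶜ ∪ Cᶜ = {1,2,3,4,5,6,7,8,9}
Every element of {2,3,4,5,6,7,8,9} is in {1,2,3,4,5,6,7,8,9}, so ((((A ∩ D) ∩ D) ∪ (A ∩ E))ᶜ − C)ᶜ ⊆ (A ∩ (A − C))ᶜ ∪ Cᶜ.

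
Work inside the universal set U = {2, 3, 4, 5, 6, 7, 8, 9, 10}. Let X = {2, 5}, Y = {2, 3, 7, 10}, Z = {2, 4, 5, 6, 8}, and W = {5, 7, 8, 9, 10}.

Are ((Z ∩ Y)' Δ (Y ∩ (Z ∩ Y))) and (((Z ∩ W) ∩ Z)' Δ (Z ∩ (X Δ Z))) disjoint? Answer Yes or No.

No

Z ∩ Y = {2}
(Z ∩ Y)' = {3, 4, 5, 6, 7, 8, 9, 10}
Y ∩ (Z ∩ Y) = {2}
(Z ∩ Y)' Δ (Y ∩ (Z ∩ Y)) = {2, 3, 4, 5, 6, 7, 8, 9, 10}
Z ∩ W = {5, 8}
(Z ∩ W) ∩ Z = {5, 8}
((Z ∩ W) ∩ Z)' = {2, 3, 4, 6, 7, 9, 10}
X Δ Z = {4, 6, 8}
Z ∩ (X Δ Z) = {4, 6, 8}
((Z ∩ W) ∩ Z)' Δ (Z ∩ (X Δ Z)) = {2, 3, 7, 8, 9, 10}
2 lies in both, so they are not disjoint.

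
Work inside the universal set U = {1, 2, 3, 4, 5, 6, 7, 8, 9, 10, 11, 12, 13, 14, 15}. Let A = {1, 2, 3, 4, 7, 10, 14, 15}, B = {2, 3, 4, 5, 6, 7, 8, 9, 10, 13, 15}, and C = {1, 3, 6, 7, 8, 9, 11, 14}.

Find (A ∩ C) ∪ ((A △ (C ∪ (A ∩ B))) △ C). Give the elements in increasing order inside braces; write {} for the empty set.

A ∩ C = {1, 3, 7, 14}
A ∩ B = {2, 3, 4, 7, 10, 15}
C ∪ (A ∩ B) = {1, 2, 3, 4, 6, 7, 8, 9, 10, 11, 14, 15}
A △ (C ∪ (A ∩ B)) = {6, 8, 9, 11}
(A △ (C ∪ (A ∩ B))) △ C = {1, 3, 7, 14}
(A ∩ C) ∪ ((A △ (C ∪ (A ∩ B))) △ C) = {1, 3, 7, 14}

{1, 3, 7, 14}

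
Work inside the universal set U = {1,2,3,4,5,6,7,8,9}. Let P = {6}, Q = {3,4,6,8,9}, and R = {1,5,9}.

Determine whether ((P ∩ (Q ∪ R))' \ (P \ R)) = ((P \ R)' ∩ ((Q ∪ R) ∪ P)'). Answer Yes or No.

Q ∪ R = {1,3,4,5,6,8,9}
P ∩ (Q ∪ R) = {6}
(P ∩ (Q ∪ R))' = {1,2,3,4,5,7,8,9}
P \ R = {6}
(P ∩ (Q ∪ R))' \ (P \ R) = {1,2,3,4,5,7,8,9}
(P \ R)' = {1,2,3,4,5,7,8,9}
(Q ∪ R) ∪ P = {1,3,4,5,6,8,9}
((Q ∪ R) ∪ P)' = {2,7}
(P \ R)' ∩ ((Q ∪ R) ∪ P)' = {2,7}
1 ∈ (P ∩ (Q ∪ R))' \ (P \ R) but 1 ∉ (P \ R)' ∩ ((Q ∪ R) ∪ P)', so they differ.

No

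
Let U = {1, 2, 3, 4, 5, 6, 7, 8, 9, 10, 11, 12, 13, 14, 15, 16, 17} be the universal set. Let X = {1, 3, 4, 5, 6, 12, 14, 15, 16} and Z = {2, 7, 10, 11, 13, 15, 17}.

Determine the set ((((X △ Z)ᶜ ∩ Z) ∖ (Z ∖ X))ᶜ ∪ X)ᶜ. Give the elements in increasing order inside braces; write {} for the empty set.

{}

X △ Z = {1, 2, 3, 4, 5, 6, 7, 10, 11, 12, 13, 14, 16, 17}
(X △ Z)ᶜ = {8, 9, 15}
(X △ Z)ᶜ ∩ Z = {15}
Z ∖ X = {2, 7, 10, 11, 13, 17}
((X △ Z)ᶜ ∩ Z) ∖ (Z ∖ X) = {15}
(((X △ Z)ᶜ ∩ Z) ∖ (Z ∖ X))ᶜ = {1, 2, 3, 4, 5, 6, 7, 8, 9, 10, 11, 12, 13, 14, 16, 17}
(((X △ Z)ᶜ ∩ Z) ∖ (Z ∖ X))ᶜ ∪ X = {1, 2, 3, 4, 5, 6, 7, 8, 9, 10, 11, 12, 13, 14, 15, 16, 17}
((((X △ Z)ᶜ ∩ Z) ∖ (Z ∖ X))ᶜ ∪ X)ᶜ = {}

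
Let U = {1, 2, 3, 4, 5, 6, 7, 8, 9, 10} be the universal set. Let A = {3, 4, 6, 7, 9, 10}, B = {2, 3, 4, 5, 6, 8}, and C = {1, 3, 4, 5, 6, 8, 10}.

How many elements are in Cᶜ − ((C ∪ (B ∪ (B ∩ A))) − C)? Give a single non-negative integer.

2

Cᶜ = {2, 7, 9}
B ∩ A = {3, 4, 6}
B ∪ (B ∩ A) = {2, 3, 4, 5, 6, 8}
C ∪ (B ∪ (B ∩ A)) = {1, 2, 3, 4, 5, 6, 8, 10}
(C ∪ (B ∪ (B ∩ A))) − C = {2}
Cᶜ − ((C ∪ (B ∪ (B ∩ A))) − C) = {7, 9}
|Cᶜ − ((C ∪ (B ∪ (B ∩ A))) − C)| = 2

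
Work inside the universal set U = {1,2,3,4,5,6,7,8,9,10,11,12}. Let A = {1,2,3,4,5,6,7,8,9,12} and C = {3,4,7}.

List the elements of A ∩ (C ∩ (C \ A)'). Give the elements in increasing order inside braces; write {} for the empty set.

{3,4,7}

C \ A = {}
(C \ A)' = {1,2,3,4,5,6,7,8,9,10,11,12}
C ∩ (C \ A)' = {3,4,7}
A ∩ (C ∩ (C \ A)') = {3,4,7}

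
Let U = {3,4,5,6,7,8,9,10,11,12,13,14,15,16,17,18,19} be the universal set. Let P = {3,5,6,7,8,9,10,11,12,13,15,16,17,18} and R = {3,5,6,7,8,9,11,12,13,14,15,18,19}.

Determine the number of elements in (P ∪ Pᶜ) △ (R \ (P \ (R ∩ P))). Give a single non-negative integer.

Pᶜ = {4,14,19}
P ∪ Pᶜ = {3,4,5,6,7,8,9,10,11,12,13,14,15,16,17,18,19}
R ∩ P = {3,5,6,7,8,9,11,12,13,15,18}
P \ (R ∩ P) = {10,16,17}
R \ (P \ (R ∩ P)) = {3,5,6,7,8,9,11,12,13,14,15,18,19}
(P ∪ Pᶜ) △ (R \ (P \ (R ∩ P))) = {4,10,16,17}
|(P ∪ Pᶜ) △ (R \ (P \ (R ∩ P)))| = 4

4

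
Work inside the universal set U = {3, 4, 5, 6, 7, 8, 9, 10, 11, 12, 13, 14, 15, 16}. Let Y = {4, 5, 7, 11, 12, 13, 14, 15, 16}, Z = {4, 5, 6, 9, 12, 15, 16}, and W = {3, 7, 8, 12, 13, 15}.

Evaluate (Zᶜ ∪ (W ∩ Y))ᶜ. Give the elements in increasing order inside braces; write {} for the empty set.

{4, 5, 6, 9, 16}

Zᶜ = {3, 7, 8, 10, 11, 13, 14}
W ∩ Y = {7, 12, 13, 15}
Zᶜ ∪ (W ∩ Y) = {3, 7, 8, 10, 11, 12, 13, 14, 15}
(Zᶜ ∪ (W ∩ Y))ᶜ = {4, 5, 6, 9, 16}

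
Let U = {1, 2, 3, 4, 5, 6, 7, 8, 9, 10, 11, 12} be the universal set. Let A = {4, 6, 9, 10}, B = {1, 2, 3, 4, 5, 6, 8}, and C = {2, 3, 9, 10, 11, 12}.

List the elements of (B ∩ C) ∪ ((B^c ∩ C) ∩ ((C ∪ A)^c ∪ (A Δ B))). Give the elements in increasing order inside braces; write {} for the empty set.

B ∩ C = {2, 3}
B^c = {7, 9, 10, 11, 12}
B^c ∩ C = {9, 10, 11, 12}
C ∪ A = {2, 3, 4, 6, 9, 10, 11, 12}
(C ∪ A)^c = {1, 5, 7, 8}
A Δ B = {1, 2, 3, 5, 8, 9, 10}
(C ∪ A)^c ∪ (A Δ B) = {1, 2, 3, 5, 7, 8, 9, 10}
(B^c ∩ C) ∩ ((C ∪ A)^c ∪ (A Δ B)) = {9, 10}
(B ∩ C) ∪ ((B^c ∩ C) ∩ ((C ∪ A)^c ∪ (A Δ B))) = {2, 3, 9, 10}

{2, 3, 9, 10}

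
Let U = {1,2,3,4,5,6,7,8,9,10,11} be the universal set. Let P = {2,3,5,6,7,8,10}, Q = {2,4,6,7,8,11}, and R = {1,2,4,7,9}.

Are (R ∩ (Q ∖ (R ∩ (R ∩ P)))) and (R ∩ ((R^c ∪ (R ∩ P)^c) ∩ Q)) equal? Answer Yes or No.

R ∩ P = {2,7}
R ∩ (R ∩ P) = {2,7}
Q ∖ (R ∩ (R ∩ P)) = {4,6,8,11}
R ∩ (Q ∖ (R ∩ (R ∩ P))) = {4}
R^c = {3,5,6,8,10,11}
(R ∩ P)^c = {1,3,4,5,6,8,9,10,11}
R^c ∪ (R ∩ P)^c = {1,3,4,5,6,8,9,10,11}
(R^c ∪ (R ∩ P)^c) ∩ Q = {4,6,8,11}
R ∩ ((R^c ∪ (R ∩ P)^c) ∩ Q) = {4}
Both equal {4}, so R ∩ (Q ∖ (R ∩ (R ∩ P))) = R ∩ ((R^c ∪ (R ∩ P)^c) ∩ Q).

Yes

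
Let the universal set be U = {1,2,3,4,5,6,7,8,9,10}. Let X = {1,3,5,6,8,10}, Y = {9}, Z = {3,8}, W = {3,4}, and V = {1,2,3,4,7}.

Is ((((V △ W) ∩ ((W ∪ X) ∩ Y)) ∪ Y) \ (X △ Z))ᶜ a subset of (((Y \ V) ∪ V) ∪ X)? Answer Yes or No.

Yes

V △ W = {1,2,7}
W ∪ X = {1,3,4,5,6,8,10}
(W ∪ X) ∩ Y = {}
(V △ W) ∩ ((W ∪ X) ∩ Y) = {}
((V △ W) ∩ ((W ∪ X) ∩ Y)) ∪ Y = {9}
X △ Z = {1,5,6,10}
(((V △ W) ∩ ((W ∪ X) ∩ Y)) ∪ Y) \ (X △ Z) = {9}
((((V △ W) ∩ ((W ∪ X) ∩ Y)) ∪ Y) \ (X △ Z))ᶜ = {1,2,3,4,5,6,7,8,10}
Y \ V = {9}
(Y \ V) ∪ V = {1,2,3,4,7,9}
((Y \ V) ∪ V) ∪ X = {1,2,3,4,5,6,7,8,9,10}
Every element of {1,2,3,4,5,6,7,8,10} is in {1,2,3,4,5,6,7,8,9,10}, so ((((V △ W) ∩ ((W ∪ X) ∩ Y)) ∪ Y) \ (X △ Z))ᶜ ⊆ ((Y \ V) ∪ V) ∪ X.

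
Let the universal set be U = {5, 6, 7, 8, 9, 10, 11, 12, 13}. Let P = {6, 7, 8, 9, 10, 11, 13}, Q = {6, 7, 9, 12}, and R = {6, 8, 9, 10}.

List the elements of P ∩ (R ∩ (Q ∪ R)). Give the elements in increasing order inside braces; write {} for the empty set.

Q ∪ R = {6, 7, 8, 9, 10, 12}
R ∩ (Q ∪ R) = {6, 8, 9, 10}
P ∩ (R ∩ (Q ∪ R)) = {6, 8, 9, 10}

{6, 8, 9, 10}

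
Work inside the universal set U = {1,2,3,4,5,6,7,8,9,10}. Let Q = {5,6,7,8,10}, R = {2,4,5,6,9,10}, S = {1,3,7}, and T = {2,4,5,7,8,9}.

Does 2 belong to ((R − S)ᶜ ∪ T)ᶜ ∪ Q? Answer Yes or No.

No

2 ∈ R and 2 ∉ S, so 2 ∈ R − S
2 ∉ (R − S)ᶜ since 2 ∈ (R − S)
2 ∉ (R − S)ᶜ and 2 ∈ T, so 2 ∈ (R − S)ᶜ ∪ T
2 ∉ ((R − S)ᶜ ∪ T)ᶜ since 2 ∈ ((R − S)ᶜ ∪ T)
2 ∉ ((R − S)ᶜ ∪ T)ᶜ and 2 ∉ Q, so 2 ∉ ((R − S)ᶜ ∪ T)ᶜ ∪ Q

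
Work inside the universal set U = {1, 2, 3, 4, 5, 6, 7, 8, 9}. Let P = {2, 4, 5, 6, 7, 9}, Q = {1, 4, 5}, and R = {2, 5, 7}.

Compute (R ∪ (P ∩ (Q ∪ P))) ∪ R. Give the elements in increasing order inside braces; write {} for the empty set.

Q ∪ P = {1, 2, 4, 5, 6, 7, 9}
P ∩ (Q ∪ P) = {2, 4, 5, 6, 7, 9}
R ∪ (P ∩ (Q ∪ P)) = {2, 4, 5, 6, 7, 9}
(R ∪ (P ∩ (Q ∪ P))) ∪ R = {2, 4, 5, 6, 7, 9}

{2, 4, 5, 6, 7, 9}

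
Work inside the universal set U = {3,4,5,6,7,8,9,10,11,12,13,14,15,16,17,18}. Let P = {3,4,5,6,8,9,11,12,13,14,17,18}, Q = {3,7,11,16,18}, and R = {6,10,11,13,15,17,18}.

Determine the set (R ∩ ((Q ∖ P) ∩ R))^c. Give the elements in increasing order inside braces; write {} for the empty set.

{3,4,5,6,7,8,9,10,11,12,13,14,15,16,17,18}

Q ∖ P = {7,16}
(Q ∖ P) ∩ R = {}
R ∩ ((Q ∖ P) ∩ R) = {}
(R ∩ ((Q ∖ P) ∩ R))^c = {3,4,5,6,7,8,9,10,11,12,13,14,15,16,17,18}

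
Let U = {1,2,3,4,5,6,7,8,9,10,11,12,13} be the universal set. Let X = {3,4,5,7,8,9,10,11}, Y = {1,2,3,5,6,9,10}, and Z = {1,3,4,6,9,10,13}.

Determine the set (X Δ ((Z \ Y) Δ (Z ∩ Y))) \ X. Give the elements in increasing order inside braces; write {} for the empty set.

Z \ Y = {4,13}
Z ∩ Y = {1,3,6,9,10}
(Z \ Y) Δ (Z ∩ Y) = {1,3,4,6,9,10,13}
X Δ ((Z \ Y) Δ (Z ∩ Y)) = {1,5,6,7,8,11,13}
(X Δ ((Z \ Y) Δ (Z ∩ Y))) \ X = {1,6,13}

{1,6,13}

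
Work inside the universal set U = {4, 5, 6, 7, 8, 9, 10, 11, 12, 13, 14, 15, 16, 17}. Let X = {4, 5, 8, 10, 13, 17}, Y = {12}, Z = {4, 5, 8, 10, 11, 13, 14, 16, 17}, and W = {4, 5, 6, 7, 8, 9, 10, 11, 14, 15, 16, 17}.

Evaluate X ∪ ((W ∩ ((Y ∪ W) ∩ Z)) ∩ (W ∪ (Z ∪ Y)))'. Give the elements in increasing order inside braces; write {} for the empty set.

{4, 5, 6, 7, 8, 9, 10, 12, 13, 15, 17}

Y ∪ W = {4, 5, 6, 7, 8, 9, 10, 11, 12, 14, 15, 16, 17}
(Y ∪ W) ∩ Z = {4, 5, 8, 10, 11, 14, 16, 17}
W ∩ ((Y ∪ W) ∩ Z) = {4, 5, 8, 10, 11, 14, 16, 17}
Z ∪ Y = {4, 5, 8, 10, 11, 12, 13, 14, 16, 17}
W ∪ (Z ∪ Y) = {4, 5, 6, 7, 8, 9, 10, 11, 12, 13, 14, 15, 16, 17}
(W ∩ ((Y ∪ W) ∩ Z)) ∩ (W ∪ (Z ∪ Y)) = {4, 5, 8, 10, 11, 14, 16, 17}
((W ∩ ((Y ∪ W) ∩ Z)) ∩ (W ∪ (Z ∪ Y)))' = {6, 7, 9, 12, 13, 15}
X ∪ ((W ∩ ((Y ∪ W) ∩ Z)) ∩ (W ∪ (Z ∪ Y)))' = {4, 5, 6, 7, 8, 9, 10, 12, 13, 15, 17}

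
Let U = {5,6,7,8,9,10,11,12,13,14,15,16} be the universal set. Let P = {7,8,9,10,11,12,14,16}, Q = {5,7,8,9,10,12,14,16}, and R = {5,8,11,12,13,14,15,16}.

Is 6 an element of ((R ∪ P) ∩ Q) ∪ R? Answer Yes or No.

No

6 ∉ R and 6 ∉ P, so 6 ∉ R ∪ P
6 ∉ (R ∪ P) and 6 ∉ Q, so 6 ∉ (R ∪ P) ∩ Q
6 ∉ ((R ∪ P) ∩ Q) and 6 ∉ R, so 6 ∉ ((R ∪ P) ∩ Q) ∪ R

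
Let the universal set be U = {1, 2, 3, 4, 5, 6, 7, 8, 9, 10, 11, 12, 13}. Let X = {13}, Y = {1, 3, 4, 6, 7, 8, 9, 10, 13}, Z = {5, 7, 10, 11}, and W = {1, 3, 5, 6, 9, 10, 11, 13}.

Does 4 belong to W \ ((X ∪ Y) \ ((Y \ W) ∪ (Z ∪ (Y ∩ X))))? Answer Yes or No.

No

4 ∉ X and 4 ∈ Y, so 4 ∈ X ∪ Y
4 ∈ Y and 4 ∉ W, so 4 ∈ Y \ W
4 ∈ Y and 4 ∉ X, so 4 ∉ Y ∩ X
4 ∉ Z and 4 ∉ (Y ∩ X), so 4 ∉ Z ∪ (Y ∩ X)
4 ∈ (Y \ W) and 4 ∉ (Z ∪ (Y ∩ X)), so 4 ∈ (Y \ W) ∪ (Z ∪ (Y ∩ X))
4 ∈ (X ∪ Y) and 4 ∈ ((Y \ W) ∪ (Z ∪ (Y ∩ X))), so 4 ∉ (X ∪ Y) \ ((Y \ W) ∪ (Z ∪ (Y ∩ X)))
4 ∉ W and 4 ∉ ((X ∪ Y) \ ((Y \ W) ∪ (Z ∪ (Y ∩ X)))), so 4 ∉ W \ ((X ∪ Y) \ ((Y \ W) ∪ (Z ∪ (Y ∩ X))))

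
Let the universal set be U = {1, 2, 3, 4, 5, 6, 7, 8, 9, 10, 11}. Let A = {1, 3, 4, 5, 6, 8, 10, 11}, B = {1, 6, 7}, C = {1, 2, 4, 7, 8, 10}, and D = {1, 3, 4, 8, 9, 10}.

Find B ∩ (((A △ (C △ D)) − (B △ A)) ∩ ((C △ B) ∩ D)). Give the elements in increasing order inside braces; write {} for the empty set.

{}

C △ D = {2, 3, 7, 9}
A △ (C △ D) = {1, 2, 4, 5, 6, 7, 8, 9, 10, 11}
B △ A = {3, 4, 5, 7, 8, 10, 11}
(A △ (C △ D)) − (B △ A) = {1, 2, 6, 9}
C △ B = {2, 4, 6, 8, 10}
(C △ B) ∩ D = {4, 8, 10}
((A △ (C △ D)) − (B △ A)) ∩ ((C △ B) ∩ D) = {}
B ∩ (((A △ (C △ D)) − (B △ A)) ∩ ((C △ B) ∩ D)) = {}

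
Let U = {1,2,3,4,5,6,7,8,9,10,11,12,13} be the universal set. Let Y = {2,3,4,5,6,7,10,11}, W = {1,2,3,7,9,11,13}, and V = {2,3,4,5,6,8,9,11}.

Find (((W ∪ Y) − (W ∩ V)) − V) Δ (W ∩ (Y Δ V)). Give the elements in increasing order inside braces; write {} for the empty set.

W ∪ Y = {1,2,3,4,5,6,7,9,10,11,13}
W ∩ V = {2,3,9,11}
(W ∪ Y) − (W ∩ V) = {1,4,5,6,7,10,13}
((W ∪ Y) − (W ∩ V)) − V = {1,7,10,13}
Y Δ V = {7,8,9,10}
W ∩ (Y Δ V) = {7,9}
(((W ∪ Y) − (W ∩ V)) − V) Δ (W ∩ (Y Δ V)) = {1,9,10,13}

{1,9,10,13}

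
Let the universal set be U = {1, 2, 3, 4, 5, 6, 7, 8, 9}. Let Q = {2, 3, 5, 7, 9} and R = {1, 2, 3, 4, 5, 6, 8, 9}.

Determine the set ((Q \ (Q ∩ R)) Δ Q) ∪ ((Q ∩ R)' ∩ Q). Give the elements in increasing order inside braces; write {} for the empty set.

Q ∩ R = {2, 3, 5, 9}
Q \ (Q ∩ R) = {7}
(Q \ (Q ∩ R)) Δ Q = {2, 3, 5, 9}
(Q ∩ R)' = {1, 4, 6, 7, 8}
(Q ∩ R)' ∩ Q = {7}
((Q \ (Q ∩ R)) Δ Q) ∪ ((Q ∩ R)' ∩ Q) = {2, 3, 5, 7, 9}

{2, 3, 5, 7, 9}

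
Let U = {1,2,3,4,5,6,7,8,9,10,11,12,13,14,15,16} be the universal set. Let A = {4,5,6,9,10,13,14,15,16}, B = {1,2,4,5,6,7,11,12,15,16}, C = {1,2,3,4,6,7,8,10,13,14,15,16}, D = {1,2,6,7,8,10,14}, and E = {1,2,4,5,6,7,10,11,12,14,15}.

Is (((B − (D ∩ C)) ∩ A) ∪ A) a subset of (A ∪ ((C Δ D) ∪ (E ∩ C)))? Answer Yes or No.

Yes

D ∩ C = {1,2,6,7,8,10,14}
B − (D ∩ C) = {4,5,11,12,15,16}
(B − (D ∩ C)) ∩ A = {4,5,15,16}
((B − (D ∩ C)) ∩ A) ∪ A = {4,5,6,9,10,13,14,15,16}
C Δ D = {3,4,13,15,16}
E ∩ C = {1,2,4,6,7,10,14,15}
(C Δ D) ∪ (E ∩ C) = {1,2,3,4,6,7,10,13,14,15,16}
A ∪ ((C Δ D) ∪ (E ∩ C)) = {1,2,3,4,5,6,7,9,10,13,14,15,16}
Every element of {4,5,6,9,10,13,14,15,16} is in {1,2,3,4,5,6,7,9,10,13,14,15,16}, so ((B − (D ∩ C)) ∩ A) ∪ A ⊆ A ∪ ((C Δ D) ∪ (E ∩ C)).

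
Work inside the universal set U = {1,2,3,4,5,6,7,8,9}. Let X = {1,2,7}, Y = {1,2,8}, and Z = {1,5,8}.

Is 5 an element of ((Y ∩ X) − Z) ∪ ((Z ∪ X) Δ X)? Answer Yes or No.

Yes

5 ∉ Y and 5 ∉ X, so 5 ∉ Y ∩ X
5 ∉ (Y ∩ X) and 5 ∈ Z, so 5 ∉ (Y ∩ X) − Z
5 ∈ Z and 5 ∉ X, so 5 ∈ Z ∪ X
5 ∈ (Z ∪ X) and 5 ∉ X, so 5 ∈ (Z ∪ X) Δ X
5 ∉ ((Y ∩ X) − Z) and 5 ∈ ((Z ∪ X) Δ X), so 5 ∈ ((Y ∩ X) − Z) ∪ ((Z ∪ X) Δ X)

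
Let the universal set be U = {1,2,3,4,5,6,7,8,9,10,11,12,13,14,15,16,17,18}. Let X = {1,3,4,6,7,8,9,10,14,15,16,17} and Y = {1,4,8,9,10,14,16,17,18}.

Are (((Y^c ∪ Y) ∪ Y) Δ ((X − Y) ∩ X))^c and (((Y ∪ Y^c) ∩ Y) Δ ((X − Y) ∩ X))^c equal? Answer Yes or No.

Y^c = {2,3,5,6,7,11,12,13,15}
Y^c ∪ Y = {1,2,3,4,5,6,7,8,9,10,11,12,13,14,15,16,17,18}
(Y^c ∪ Y) ∪ Y = {1,2,3,4,5,6,7,8,9,10,11,12,13,14,15,16,17,18}
X − Y = {3,6,7,15}
(X − Y) ∩ X = {3,6,7,15}
((Y^c ∪ Y) ∪ Y) Δ ((X − Y) ∩ X) = {1,2,4,5,8,9,10,11,12,13,14,16,17,18}
(((Y^c ∪ Y) ∪ Y) Δ ((X − Y) ∩ X))^c = {3,6,7,15}
Y ∪ Y^c = {1,2,3,4,5,6,7,8,9,10,11,12,13,14,15,16,17,18}
(Y ∪ Y^c) ∩ Y = {1,4,8,9,10,14,16,17,18}
((Y ∪ Y^c) ∩ Y) Δ ((X − Y) ∩ X) = {1,3,4,6,7,8,9,10,14,15,16,17,18}
(((Y ∪ Y^c) ∩ Y) Δ ((X − Y) ∩ X))^c = {2,5,11,12,13}
2 ∈ (((Y ∪ Y^c) ∩ Y) Δ ((X − Y) ∩ X))^c but 2 ∉ (((Y^c ∪ Y) ∪ Y) Δ ((X − Y) ∩ X))^c, so they differ.

No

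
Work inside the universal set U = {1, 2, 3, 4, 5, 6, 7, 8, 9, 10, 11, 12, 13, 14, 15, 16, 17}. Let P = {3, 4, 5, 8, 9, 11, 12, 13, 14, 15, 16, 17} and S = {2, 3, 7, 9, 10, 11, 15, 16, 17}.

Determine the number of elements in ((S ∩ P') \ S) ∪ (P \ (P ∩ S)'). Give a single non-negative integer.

P' = {1, 2, 6, 7, 10}
S ∩ P' = {2, 7, 10}
(S ∩ P') \ S = {}
P ∩ S = {3, 9, 11, 15, 16, 17}
(P ∩ S)' = {1, 2, 4, 5, 6, 7, 8, 10, 12, 13, 14}
P \ (P ∩ S)' = {3, 9, 11, 15, 16, 17}
((S ∩ P') \ S) ∪ (P \ (P ∩ S)') = {3, 9, 11, 15, 16, 17}
|((S ∩ P') \ S) ∪ (P \ (P ∩ S)')| = 6

6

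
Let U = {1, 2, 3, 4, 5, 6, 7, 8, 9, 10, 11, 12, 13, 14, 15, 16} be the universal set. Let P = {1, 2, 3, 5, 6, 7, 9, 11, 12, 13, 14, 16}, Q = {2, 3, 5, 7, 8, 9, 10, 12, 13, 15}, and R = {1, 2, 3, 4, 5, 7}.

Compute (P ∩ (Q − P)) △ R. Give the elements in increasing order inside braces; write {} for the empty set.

Q − P = {8, 10, 15}
P ∩ (Q − P) = {}
(P ∩ (Q − P)) △ R = {1, 2, 3, 4, 5, 7}

{1, 2, 3, 4, 5, 7}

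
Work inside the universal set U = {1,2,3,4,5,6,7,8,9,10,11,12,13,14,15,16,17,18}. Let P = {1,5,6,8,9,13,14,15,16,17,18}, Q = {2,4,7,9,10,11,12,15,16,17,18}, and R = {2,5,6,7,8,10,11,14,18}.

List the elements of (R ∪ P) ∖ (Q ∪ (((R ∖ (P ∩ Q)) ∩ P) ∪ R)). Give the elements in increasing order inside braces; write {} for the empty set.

{1,13}

R ∪ P = {1,2,5,6,7,8,9,10,11,13,14,15,16,17,18}
P ∩ Q = {9,15,16,17,18}
R ∖ (P ∩ Q) = {2,5,6,7,8,10,11,14}
(R ∖ (P ∩ Q)) ∩ P = {5,6,8,14}
((R ∖ (P ∩ Q)) ∩ P) ∪ R = {2,5,6,7,8,10,11,14,18}
Q ∪ (((R ∖ (P ∩ Q)) ∩ P) ∪ R) = {2,4,5,6,7,8,9,10,11,12,14,15,16,17,18}
(R ∪ P) ∖ (Q ∪ (((R ∖ (P ∩ Q)) ∩ P) ∪ R)) = {1,13}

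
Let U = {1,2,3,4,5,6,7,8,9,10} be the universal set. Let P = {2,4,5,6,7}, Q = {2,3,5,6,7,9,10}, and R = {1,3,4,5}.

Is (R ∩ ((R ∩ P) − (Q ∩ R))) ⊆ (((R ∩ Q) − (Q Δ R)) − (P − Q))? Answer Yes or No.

R ∩ P = {4,5}
Q ∩ R = {3,5}
(R ∩ P) − (Q ∩ R) = {4}
R ∩ ((R ∩ P) − (Q ∩ R)) = {4}
R ∩ Q = {3,5}
Q Δ R = {1,2,4,6,7,9,10}
(R ∩ Q) − (Q Δ R) = {3,5}
P − Q = {4}
((R ∩ Q) − (Q Δ R)) − (P − Q) = {3,5}
4 ∈ R ∩ ((R ∩ P) − (Q ∩ R)) but 4 ∉ ((R ∩ Q) − (Q Δ R)) − (P − Q), so the inclusion fails.

No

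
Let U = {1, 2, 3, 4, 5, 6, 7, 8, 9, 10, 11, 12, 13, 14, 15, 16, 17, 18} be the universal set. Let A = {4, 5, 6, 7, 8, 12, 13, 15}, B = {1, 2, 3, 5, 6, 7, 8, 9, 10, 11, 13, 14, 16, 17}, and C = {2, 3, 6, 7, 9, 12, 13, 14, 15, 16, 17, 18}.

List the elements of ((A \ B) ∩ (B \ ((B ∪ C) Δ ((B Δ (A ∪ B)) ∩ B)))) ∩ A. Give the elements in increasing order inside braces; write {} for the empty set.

A \ B = {4, 12, 15}
B ∪ C = {1, 2, 3, 5, 6, 7, 8, 9, 10, 11, 12, 13, 14, 15, 16, 17, 18}
A ∪ B = {1, 2, 3, 4, 5, 6, 7, 8, 9, 10, 11, 12, 13, 14, 15, 16, 17}
B Δ (A ∪ B) = {4, 12, 15}
(B Δ (A ∪ B)) ∩ B = {}
(B ∪ C) Δ ((B Δ (A ∪ B)) ∩ B) = {1, 2, 3, 5, 6, 7, 8, 9, 10, 11, 12, 13, 14, 15, 16, 17, 18}
B \ ((B ∪ C) Δ ((B Δ (A ∪ B)) ∩ B)) = {}
(A \ B) ∩ (B \ ((B ∪ C) Δ ((B Δ (A ∪ B)) ∩ B))) = {}
((A \ B) ∩ (B \ ((B ∪ C) Δ ((B Δ (A ∪ B)) ∩ B)))) ∩ A = {}

{}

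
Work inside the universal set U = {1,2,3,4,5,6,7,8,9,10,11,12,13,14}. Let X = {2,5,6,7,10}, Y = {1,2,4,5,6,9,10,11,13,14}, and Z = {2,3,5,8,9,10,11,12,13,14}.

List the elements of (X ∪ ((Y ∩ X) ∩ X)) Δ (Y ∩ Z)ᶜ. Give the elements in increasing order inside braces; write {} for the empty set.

{1,2,3,4,5,8,10,12}

Y ∩ X = {2,5,6,10}
(Y ∩ X) ∩ X = {2,5,6,10}
X ∪ ((Y ∩ X) ∩ X) = {2,5,6,7,10}
Y ∩ Z = {2,5,9,10,11,13,14}
(Y ∩ Z)ᶜ = {1,3,4,6,7,8,12}
(X ∪ ((Y ∩ X) ∩ X)) Δ (Y ∩ Z)ᶜ = {1,2,3,4,5,8,10,12}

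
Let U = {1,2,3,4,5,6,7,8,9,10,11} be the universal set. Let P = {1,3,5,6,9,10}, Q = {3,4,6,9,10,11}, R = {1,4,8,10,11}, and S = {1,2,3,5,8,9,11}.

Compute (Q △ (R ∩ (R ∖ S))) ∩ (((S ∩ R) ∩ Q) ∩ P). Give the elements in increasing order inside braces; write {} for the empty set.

R ∖ S = {4,10}
R ∩ (R ∖ S) = {4,10}
Q △ (R ∩ (R ∖ S)) = {3,6,9,11}
S ∩ R = {1,8,11}
(S ∩ R) ∩ Q = {11}
((S ∩ R) ∩ Q) ∩ P = {}
(Q △ (R ∩ (R ∖ S))) ∩ (((S ∩ R) ∩ Q) ∩ P) = {}

{}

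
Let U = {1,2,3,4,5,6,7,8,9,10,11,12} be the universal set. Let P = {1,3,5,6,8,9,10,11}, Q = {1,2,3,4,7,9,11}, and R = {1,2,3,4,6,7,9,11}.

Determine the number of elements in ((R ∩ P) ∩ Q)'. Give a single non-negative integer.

8

R ∩ P = {1,3,6,9,11}
(R ∩ P) ∩ Q = {1,3,9,11}
((R ∩ P) ∩ Q)' = {2,4,5,6,7,8,10,12}
|((R ∩ P) ∩ Q)'| = 8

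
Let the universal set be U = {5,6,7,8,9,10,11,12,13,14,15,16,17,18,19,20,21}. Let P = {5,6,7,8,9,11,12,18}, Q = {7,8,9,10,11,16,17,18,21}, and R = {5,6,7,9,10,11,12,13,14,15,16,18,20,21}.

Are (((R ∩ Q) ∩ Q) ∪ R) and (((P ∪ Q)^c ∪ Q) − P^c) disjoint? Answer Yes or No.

No

R ∩ Q = {7,9,10,11,16,18,21}
(R ∩ Q) ∩ Q = {7,9,10,11,16,18,21}
((R ∩ Q) ∩ Q) ∪ R = {5,6,7,9,10,11,12,13,14,15,16,18,20,21}
P ∪ Q = {5,6,7,8,9,10,11,12,16,17,18,21}
(P ∪ Q)^c = {13,14,15,19,20}
(P ∪ Q)^c ∪ Q = {7,8,9,10,11,13,14,15,16,17,18,19,20,21}
P^c = {10,13,14,15,16,17,19,20,21}
((P ∪ Q)^c ∪ Q) − P^c = {7,8,9,11,18}
7 lies in both, so they are not disjoint.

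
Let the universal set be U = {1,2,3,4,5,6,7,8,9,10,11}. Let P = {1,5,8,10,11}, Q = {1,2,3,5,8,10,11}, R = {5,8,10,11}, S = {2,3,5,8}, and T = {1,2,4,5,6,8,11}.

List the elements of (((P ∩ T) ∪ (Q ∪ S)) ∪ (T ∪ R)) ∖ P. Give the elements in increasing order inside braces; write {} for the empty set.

P ∩ T = {1,5,8,11}
Q ∪ S = {1,2,3,5,8,10,11}
(P ∩ T) ∪ (Q ∪ S) = {1,2,3,5,8,10,11}
T ∪ R = {1,2,4,5,6,8,10,11}
((P ∩ T) ∪ (Q ∪ S)) ∪ (T ∪ R) = {1,2,3,4,5,6,8,10,11}
(((P ∩ T) ∪ (Q ∪ S)) ∪ (T ∪ R)) ∖ P = {2,3,4,6}

{2,3,4,6}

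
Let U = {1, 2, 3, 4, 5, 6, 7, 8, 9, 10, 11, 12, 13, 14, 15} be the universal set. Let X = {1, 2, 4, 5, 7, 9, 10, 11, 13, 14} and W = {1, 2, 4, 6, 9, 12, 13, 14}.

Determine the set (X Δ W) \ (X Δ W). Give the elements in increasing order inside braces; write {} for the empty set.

X Δ W = {5, 6, 7, 10, 11, 12}
(X Δ W) \ (X Δ W) = {}

{}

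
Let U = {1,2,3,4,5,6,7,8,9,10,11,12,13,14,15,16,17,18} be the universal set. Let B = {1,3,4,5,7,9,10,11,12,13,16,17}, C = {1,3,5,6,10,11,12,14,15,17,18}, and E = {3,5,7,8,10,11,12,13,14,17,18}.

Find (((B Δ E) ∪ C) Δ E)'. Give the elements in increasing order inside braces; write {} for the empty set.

B Δ E = {1,4,8,9,14,16,18}
(B Δ E) ∪ C = {1,3,4,5,6,8,9,10,11,12,14,15,16,17,18}
((B Δ E) ∪ C) Δ E = {1,4,6,7,9,13,15,16}
(((B Δ E) ∪ C) Δ E)' = {2,3,5,8,10,11,12,14,17,18}

{2,3,5,8,10,11,12,14,17,18}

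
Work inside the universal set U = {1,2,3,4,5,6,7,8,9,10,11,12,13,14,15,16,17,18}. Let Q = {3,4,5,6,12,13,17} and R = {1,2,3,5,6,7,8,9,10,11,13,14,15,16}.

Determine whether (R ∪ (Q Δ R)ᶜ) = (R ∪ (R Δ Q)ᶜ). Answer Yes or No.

Yes

Q Δ R = {1,2,4,7,8,9,10,11,12,14,15,16,17}
(Q Δ R)ᶜ = {3,5,6,13,18}
R ∪ (Q Δ R)ᶜ = {1,2,3,5,6,7,8,9,10,11,13,14,15,16,18}
R Δ Q = {1,2,4,7,8,9,10,11,12,14,15,16,17}
(R Δ Q)ᶜ = {3,5,6,13,18}
R ∪ (R Δ Q)ᶜ = {1,2,3,5,6,7,8,9,10,11,13,14,15,16,18}
Both equal {1,2,3,5,6,7,8,9,10,11,13,14,15,16,18}, so R ∪ (Q Δ R)ᶜ = R ∪ (R Δ Q)ᶜ.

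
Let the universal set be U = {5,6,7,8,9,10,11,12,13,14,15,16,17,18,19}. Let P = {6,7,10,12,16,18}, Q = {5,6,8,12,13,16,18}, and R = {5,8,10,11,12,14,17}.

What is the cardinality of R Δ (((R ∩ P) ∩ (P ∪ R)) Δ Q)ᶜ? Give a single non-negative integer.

R ∩ P = {10,12}
P ∪ R = {5,6,7,8,10,11,12,14,16,17,18}
(R ∩ P) ∩ (P ∪ R) = {10,12}
((R ∩ P) ∩ (P ∪ R)) Δ Q = {5,6,8,10,13,16,18}
(((R ∩ P) ∩ (P ∪ R)) Δ Q)ᶜ = {7,9,11,12,14,15,17,19}
R Δ (((R ∩ P) ∩ (P ∪ R)) Δ Q)ᶜ = {5,7,8,9,10,15,19}
|R Δ (((R ∩ P) ∩ (P ∪ R)) Δ Q)ᶜ| = 7

7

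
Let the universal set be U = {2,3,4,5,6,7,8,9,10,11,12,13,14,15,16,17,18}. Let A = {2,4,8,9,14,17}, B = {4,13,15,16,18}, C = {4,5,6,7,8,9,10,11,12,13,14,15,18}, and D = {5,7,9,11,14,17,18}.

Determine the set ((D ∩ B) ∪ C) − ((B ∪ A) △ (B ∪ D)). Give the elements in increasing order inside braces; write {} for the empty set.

{4,6,9,10,12,13,14,15,18}

D ∩ B = {18}
(D ∩ B) ∪ C = {4,5,6,7,8,9,10,11,12,13,14,15,18}
B ∪ A = {2,4,8,9,13,14,15,16,17,18}
B ∪ D = {4,5,7,9,11,13,14,15,16,17,18}
(B ∪ A) △ (B ∪ D) = {2,5,7,8,11}
((D ∩ B) ∪ C) − ((B ∪ A) △ (B ∪ D)) = {4,6,9,10,12,13,14,15,18}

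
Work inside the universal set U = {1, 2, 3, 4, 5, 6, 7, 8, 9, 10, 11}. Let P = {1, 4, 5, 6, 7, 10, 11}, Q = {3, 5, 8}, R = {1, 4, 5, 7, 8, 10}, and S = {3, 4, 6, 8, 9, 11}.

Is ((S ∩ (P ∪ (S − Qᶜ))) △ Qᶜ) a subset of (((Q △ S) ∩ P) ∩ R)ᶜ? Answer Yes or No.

Yes

Qᶜ = {1, 2, 4, 6, 7, 9, 10, 11}
S − Qᶜ = {3, 8}
P ∪ (S − Qᶜ) = {1, 3, 4, 5, 6, 7, 8, 10, 11}
S ∩ (P ∪ (S − Qᶜ)) = {3, 4, 6, 8, 11}
(S ∩ (P ∪ (S − Qᶜ))) △ Qᶜ = {1, 2, 3, 7, 8, 9, 10}
Q △ S = {4, 5, 6, 9, 11}
(Q △ S) ∩ P = {4, 5, 6, 11}
((Q △ S) ∩ P) ∩ R = {4, 5}
(((Q △ S) ∩ P) ∩ R)ᶜ = {1, 2, 3, 6, 7, 8, 9, 10, 11}
Every element of {1, 2, 3, 7, 8, 9, 10} is in {1, 2, 3, 6, 7, 8, 9, 10, 11}, so (S ∩ (P ∪ (S − Qᶜ))) △ Qᶜ ⊆ (((Q △ S) ∩ P) ∩ R)ᶜ.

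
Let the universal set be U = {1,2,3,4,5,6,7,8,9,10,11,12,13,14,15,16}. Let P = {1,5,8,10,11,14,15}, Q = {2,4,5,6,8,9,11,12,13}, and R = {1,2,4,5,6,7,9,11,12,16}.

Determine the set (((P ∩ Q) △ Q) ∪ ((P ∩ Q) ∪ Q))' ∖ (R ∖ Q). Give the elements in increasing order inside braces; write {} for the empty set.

{3,10,14,15}

P ∩ Q = {5,8,11}
(P ∩ Q) △ Q = {2,4,6,9,12,13}
(P ∩ Q) ∪ Q = {2,4,5,6,8,9,11,12,13}
((P ∩ Q) △ Q) ∪ ((P ∩ Q) ∪ Q) = {2,4,5,6,8,9,11,12,13}
(((P ∩ Q) △ Q) ∪ ((P ∩ Q) ∪ Q))' = {1,3,7,10,14,15,16}
R ∖ Q = {1,7,16}
(((P ∩ Q) △ Q) ∪ ((P ∩ Q) ∪ Q))' ∖ (R ∖ Q) = {3,10,14,15}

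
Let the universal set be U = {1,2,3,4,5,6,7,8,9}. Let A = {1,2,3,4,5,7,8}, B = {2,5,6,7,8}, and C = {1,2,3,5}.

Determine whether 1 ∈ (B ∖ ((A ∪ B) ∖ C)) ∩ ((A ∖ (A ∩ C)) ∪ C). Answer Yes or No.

No

1 ∈ A and 1 ∉ B, so 1 ∈ A ∪ B
1 ∈ (A ∪ B) and 1 ∈ C, so 1 ∉ (A ∪ B) ∖ C
1 ∉ B and 1 ∉ ((A ∪ B) ∖ C), so 1 ∉ B ∖ ((A ∪ B) ∖ C)
1 ∈ A and 1 ∈ C, so 1 ∈ A ∩ C
1 ∈ A and 1 ∈ (A ∩ C), so 1 ∉ A ∖ (A ∩ C)
1 ∉ (A ∖ (A ∩ C)) and 1 ∈ C, so 1 ∈ (A ∖ (A ∩ C)) ∪ C
1 ∉ (B ∖ ((A ∪ B) ∖ C)) and 1 ∈ ((A ∖ (A ∩ C)) ∪ C), so 1 ∉ (B ∖ ((A ∪ B) ∖ C)) ∩ ((A ∖ (A ∩ C)) ∪ C)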